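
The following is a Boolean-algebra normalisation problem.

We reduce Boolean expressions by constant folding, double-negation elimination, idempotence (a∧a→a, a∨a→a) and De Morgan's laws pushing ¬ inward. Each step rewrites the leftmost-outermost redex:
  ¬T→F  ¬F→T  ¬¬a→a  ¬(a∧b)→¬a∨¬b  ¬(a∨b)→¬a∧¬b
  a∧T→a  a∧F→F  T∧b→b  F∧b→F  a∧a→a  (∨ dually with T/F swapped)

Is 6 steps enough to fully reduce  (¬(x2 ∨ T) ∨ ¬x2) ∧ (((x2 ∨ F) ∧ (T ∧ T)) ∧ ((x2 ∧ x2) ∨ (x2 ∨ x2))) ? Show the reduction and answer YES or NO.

  start: (¬(x2 ∨ T) ∨ ¬x2) ∧ (((x2 ∨ F) ∧ (T ∧ T)) ∧ ((x2 ∧ x2) ∨ (x2 ∨ x2)))
  →1  ((¬x2 ∧ ¬T) ∨ ¬x2) ∧ (((x2 ∨ F) ∧ (T ∧ T)) ∧ ((x2 ∧ x2) ∨ (x2 ∨ x2)))
  →2  ((¬x2 ∧ F) ∨ ¬x2) ∧ (((x2 ∨ F) ∧ (T ∧ T)) ∧ ((x2 ∧ x2) ∨ (x2 ∨ x2)))
  →3  (F ∨ ¬x2) ∧ (((x2 ∨ F) ∧ (T ∧ T)) ∧ ((x2 ∧ x2) ∨ (x2 ∨ x2)))
  →4  ¬x2 ∧ (((x2 ∨ F) ∧ (T ∧ T)) ∧ ((x2 ∧ x2) ∨ (x2 ∨ x2)))
  →5  ¬x2 ∧ ((x2 ∧ (T ∧ T)) ∧ ((x2 ∧ x2) ∨ (x2 ∨ x2)))
  →6  ¬x2 ∧ ((x2 ∧ T) ∧ ((x2 ∧ x2) ∨ (x2 ∨ x2)))

Answer: NO — after 6 steps the term is ¬x2 ∧ ((x2 ∧ T) ∧ ((x2 ∧ x2) ∨ (x2 ∨ x2))), not yet normal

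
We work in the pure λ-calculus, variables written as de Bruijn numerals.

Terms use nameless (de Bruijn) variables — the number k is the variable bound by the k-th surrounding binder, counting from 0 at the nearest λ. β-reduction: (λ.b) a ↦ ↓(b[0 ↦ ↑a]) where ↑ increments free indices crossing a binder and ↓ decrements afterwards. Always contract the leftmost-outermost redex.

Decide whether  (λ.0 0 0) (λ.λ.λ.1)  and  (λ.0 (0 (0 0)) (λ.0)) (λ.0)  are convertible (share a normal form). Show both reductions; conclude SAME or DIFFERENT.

Answer: DIFFERENT — A ⇓ λ.λ.λ.λ.1, B ⇓ λ.0

Working:
Term A:
  start: (λ.0 0 0) (λ.λ.λ.1)
  [1] (λ.λ.λ.1) (λ.λ.λ.1) (λ.λ.λ.1)
  [2] (λ.λ.1) (λ.λ.λ.1)
  [3] λ.λ.λ.λ.1

Term B:
  start: (λ.0 (0 (0 0)) (λ.0)) (λ.0)
  [1] (λ.0) ((λ.0) ((λ.0) (λ.0))) (λ.0)
  [2] (λ.0) ((λ.0) (λ.0)) (λ.0)
  [3] (λ.0) (λ.0) (λ.0)
  [4] (λ.0) (λ.0)
  [5] λ.0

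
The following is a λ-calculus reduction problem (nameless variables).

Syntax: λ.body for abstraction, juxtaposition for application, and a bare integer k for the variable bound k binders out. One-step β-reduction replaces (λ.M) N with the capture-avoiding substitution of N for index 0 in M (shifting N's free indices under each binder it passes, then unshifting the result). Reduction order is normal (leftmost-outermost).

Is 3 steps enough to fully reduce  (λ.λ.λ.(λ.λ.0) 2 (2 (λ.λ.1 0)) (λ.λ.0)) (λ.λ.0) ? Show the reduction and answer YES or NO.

Answer: NO — after 3 steps the term is λ.λ.(λ.λ.0) (λ.λ.1 0) (λ.λ.0), not yet normal

Derivation:
  start: (λ.λ.λ.(λ.λ.0) 2 (2 (λ.λ.1 0)) (λ.λ.0)) (λ.λ.0)
  →1  λ.λ.(λ.λ.0) (λ.λ.0) ((λ.λ.0) (λ.λ.1 0)) (λ.λ.0)
  →2  λ.λ.(λ.0) ((λ.λ.0) (λ.λ.1 0)) (λ.λ.0)
  →3  λ.λ.(λ.λ.0) (λ.λ.1 0) (λ.λ.0)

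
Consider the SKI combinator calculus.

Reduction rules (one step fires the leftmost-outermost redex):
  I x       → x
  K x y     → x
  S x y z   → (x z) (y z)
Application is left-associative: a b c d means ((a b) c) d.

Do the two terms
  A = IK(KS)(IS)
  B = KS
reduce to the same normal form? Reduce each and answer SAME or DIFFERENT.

Answer: SAME — A ⇓ KS, B ⇓ KS

Working:
Term A:
  start: IK(KS)(IS)
  →1  K(KS)(IS)
  →2  KS

Term B:
  start: KS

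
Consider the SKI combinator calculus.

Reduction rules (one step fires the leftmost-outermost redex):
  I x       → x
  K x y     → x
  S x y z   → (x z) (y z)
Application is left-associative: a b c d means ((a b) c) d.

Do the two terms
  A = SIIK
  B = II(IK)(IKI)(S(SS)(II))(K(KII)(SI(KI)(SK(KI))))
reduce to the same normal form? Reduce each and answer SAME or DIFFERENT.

Term A:
  start: SIIK
  [1] IK(IK)
  [2] K(IK)
  [3] KK

Term B:
  start: II(IK)(IKI)(S(SS)(II))(K(KII)(SI(KI)(SK(KI))))
  [1] I(IK)(IKI)(S(SS)(II))(K(KII)(SI(KI)(SK(KI))))
  [2] IK(IKI)(S(SS)(II))(K(KII)(SI(KI)(SK(KI))))
  [3] K(IKI)(S(SS)(II))(K(KII)(SI(KI)(SK(KI))))
  [4] IKI(K(KII)(SI(KI)(SK(KI))))
  [5] KI(K(KII)(SI(KI)(SK(KI))))
  [6] I

Answer: DIFFERENT — A ⇓ KK, B ⇓ I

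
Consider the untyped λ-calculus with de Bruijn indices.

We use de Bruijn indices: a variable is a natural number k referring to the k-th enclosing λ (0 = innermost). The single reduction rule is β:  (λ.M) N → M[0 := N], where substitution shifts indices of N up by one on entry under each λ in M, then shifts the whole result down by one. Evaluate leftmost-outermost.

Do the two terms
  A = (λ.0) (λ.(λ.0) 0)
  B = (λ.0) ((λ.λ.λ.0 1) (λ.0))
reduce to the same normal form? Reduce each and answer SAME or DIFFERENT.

Term A:
  start: (λ.0) (λ.(λ.0) 0)
  [1] λ.(λ.0) 0
  [2] λ.0

Term B:
  start: (λ.0) ((λ.λ.λ.0 1) (λ.0))
  [1] (λ.λ.λ.0 1) (λ.0)
  [2] λ.λ.0 1

Answer: DIFFERENT — A ⇓ λ.0, B ⇓ λ.λ.0 1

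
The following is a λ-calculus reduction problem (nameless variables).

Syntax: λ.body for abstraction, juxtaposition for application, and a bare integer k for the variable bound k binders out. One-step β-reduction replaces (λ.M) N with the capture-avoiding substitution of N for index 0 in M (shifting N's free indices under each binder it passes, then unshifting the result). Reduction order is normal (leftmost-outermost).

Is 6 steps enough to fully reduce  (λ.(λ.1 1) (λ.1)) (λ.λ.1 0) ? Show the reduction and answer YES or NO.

  start: (λ.(λ.1 1) (λ.1)) (λ.λ.1 0)
  →1  (λ.(λ.λ.1 0) (λ.λ.1 0)) (λ.λ.λ.1 0)
  →2  (λ.λ.1 0) (λ.λ.1 0)
  →3  λ.(λ.λ.1 0) 0
  →4  λ.λ.1 0

Answer: YES — reaches normal form λ.λ.1 0 in 4 ≤ 6 steps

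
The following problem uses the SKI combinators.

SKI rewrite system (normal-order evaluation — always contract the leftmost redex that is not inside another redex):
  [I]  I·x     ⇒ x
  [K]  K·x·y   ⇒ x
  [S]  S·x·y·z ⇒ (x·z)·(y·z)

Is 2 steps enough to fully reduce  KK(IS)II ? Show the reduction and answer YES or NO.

Answer: YES — reaches normal form I in 2 ≤ 2 steps

Reduction:
  start: KK(IS)II
  →1  KII
  →2  I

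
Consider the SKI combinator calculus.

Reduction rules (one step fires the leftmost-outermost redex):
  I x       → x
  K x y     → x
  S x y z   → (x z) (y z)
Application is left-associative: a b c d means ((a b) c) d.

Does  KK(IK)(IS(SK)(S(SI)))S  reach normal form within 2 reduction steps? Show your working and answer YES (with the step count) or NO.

Answer: NO — after 2 steps the term is IS(SK)(S(SI)), not yet normal

Reduction:
  start: KK(IK)(IS(SK)(S(SI)))S
  [1] K(IS(SK)(S(SI)))S
  [2] IS(SK)(S(SI))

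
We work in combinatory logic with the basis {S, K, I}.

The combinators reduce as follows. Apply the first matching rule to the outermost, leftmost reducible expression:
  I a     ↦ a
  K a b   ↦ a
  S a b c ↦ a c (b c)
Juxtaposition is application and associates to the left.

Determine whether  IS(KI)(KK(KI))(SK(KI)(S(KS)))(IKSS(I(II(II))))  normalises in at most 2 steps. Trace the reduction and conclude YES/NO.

Answer: NO — after 2 steps the term is KI(SK(KI)(S(KS)))(KK(KI)(SK(KI)(S(KS))))(IKSS(I(II(II)))), not yet normal

Reduction:
  start: IS(KI)(KK(KI))(SK(KI)(S(KS)))(IKSS(I(II(II))))
  step 1: S(KI)(KK(KI))(SK(KI)(S(KS)))(IKSS(I(II(II))))
  step 2: KI(SK(KI)(S(KS)))(KK(KI)(SK(KI)(S(KS))))(IKSS(I(II(II))))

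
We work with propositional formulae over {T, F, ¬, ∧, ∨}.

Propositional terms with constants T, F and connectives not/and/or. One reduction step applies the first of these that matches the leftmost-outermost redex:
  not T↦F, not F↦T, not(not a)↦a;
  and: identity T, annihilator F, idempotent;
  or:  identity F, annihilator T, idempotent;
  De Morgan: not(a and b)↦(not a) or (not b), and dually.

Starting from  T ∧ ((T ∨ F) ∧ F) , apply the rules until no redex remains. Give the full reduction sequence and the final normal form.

  start: T ∧ ((T ∨ F) ∧ F)
  step 1: (T ∨ F) ∧ F
  step 2: F

Answer: normal form = F  (in 2 steps)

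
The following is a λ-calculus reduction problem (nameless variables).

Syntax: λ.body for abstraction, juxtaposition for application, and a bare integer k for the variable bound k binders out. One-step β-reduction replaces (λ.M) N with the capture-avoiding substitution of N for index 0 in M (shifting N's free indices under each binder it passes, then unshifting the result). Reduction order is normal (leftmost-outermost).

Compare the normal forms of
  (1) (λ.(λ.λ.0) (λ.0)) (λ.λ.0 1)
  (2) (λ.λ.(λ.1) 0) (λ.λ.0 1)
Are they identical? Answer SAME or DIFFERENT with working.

Term A:
  start: (λ.(λ.λ.0) (λ.0)) (λ.λ.0 1)
  [1] (λ.λ.0) (λ.0)
  [2] λ.0

Term B:
  start: (λ.λ.(λ.1) 0) (λ.λ.0 1)
  [1] λ.(λ.1) 0
  [2] λ.0

Answer: SAME — A ⇓ λ.0, B ⇓ λ.0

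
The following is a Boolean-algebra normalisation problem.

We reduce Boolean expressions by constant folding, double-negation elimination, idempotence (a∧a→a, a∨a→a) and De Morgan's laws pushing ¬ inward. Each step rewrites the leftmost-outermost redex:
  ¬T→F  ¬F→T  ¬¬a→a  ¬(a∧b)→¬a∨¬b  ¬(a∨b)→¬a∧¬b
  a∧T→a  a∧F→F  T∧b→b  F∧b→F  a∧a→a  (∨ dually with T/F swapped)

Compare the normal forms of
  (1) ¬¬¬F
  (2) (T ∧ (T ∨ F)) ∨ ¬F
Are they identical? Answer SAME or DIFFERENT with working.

Term A:
  start: ¬¬¬F
  [1] ¬F
  [2] T

Term B:
  start: (T ∧ (T ∨ F)) ∨ ¬F
  [1] (T ∨ F) ∨ ¬F
  [2] T ∨ ¬F
  [3] T

Answer: SAME — A ⇓ T, B ⇓ T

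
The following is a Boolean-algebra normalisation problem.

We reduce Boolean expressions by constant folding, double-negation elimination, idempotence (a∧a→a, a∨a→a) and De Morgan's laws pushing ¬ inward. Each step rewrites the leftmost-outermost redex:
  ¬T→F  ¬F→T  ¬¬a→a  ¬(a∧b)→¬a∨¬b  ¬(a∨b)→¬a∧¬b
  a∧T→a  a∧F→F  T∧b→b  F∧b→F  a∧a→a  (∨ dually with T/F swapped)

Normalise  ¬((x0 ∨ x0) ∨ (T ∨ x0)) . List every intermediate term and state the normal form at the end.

Answer: normal form = F  (in 7 steps)

Derivation:
  start: ¬((x0 ∨ x0) ∨ (T ∨ x0))
  →1  ¬(x0 ∨ x0) ∧ ¬(T ∨ x0)
  →2  (¬x0 ∧ ¬x0) ∧ ¬(T ∨ x0)
  →3  ¬x0 ∧ ¬(T ∨ x0)
  →4  ¬x0 ∧ (¬T ∧ ¬x0)
  →5  ¬x0 ∧ (F ∧ ¬x0)
  →6  ¬x0 ∧ F
  →7  F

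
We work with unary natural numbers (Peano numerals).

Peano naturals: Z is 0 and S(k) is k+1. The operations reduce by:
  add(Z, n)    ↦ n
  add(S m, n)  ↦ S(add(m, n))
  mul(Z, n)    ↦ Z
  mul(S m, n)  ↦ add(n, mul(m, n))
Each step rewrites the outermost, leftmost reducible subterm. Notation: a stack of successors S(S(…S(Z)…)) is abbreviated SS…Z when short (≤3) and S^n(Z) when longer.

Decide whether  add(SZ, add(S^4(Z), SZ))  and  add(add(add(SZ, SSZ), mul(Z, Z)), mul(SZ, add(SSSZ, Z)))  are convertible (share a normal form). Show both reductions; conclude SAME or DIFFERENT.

Term A:
  start: add(SZ, add(S^4(Z), SZ))
  →1  S(add(Z, add(S^4(Z), SZ)))
  →2  S(add(S^4(Z), SZ))
  →3  S(S(add(SSSZ, SZ)))
  →4  S(S(S(add(SSZ, SZ))))
  →5  S(S(S(S(add(SZ, SZ)))))
  →6  S(S(S(S(S(add(Z, SZ))))))
  →7  S^6(Z)

Term B:
  start: add(add(add(SZ, SSZ), mul(Z, Z)), mul(SZ, add(SSSZ, Z)))
  →1  add(add(S(add(Z, SSZ)), mul(Z, Z)), mul(SZ, add(SSSZ, Z)))
  →2  add(S(add(add(Z, SSZ), mul(Z, Z))), mul(SZ, add(SSSZ, Z)))
  →3  S(add(add(add(Z, SSZ), mul(Z, Z)), mul(SZ, add(SSSZ, Z))))
  →4  S(add(add(SSZ, mul(Z, Z)), mul(SZ, add(SSSZ, Z))))
  →5  S(add(S(add(SZ, mul(Z, Z))), mul(SZ, add(SSSZ, Z))))
  →6  S(S(add(add(SZ, mul(Z, Z)), mul(SZ, add(SSSZ, Z)))))
  →7  S(S(add(S(add(Z, mul(Z, Z))), mul(SZ, add(SSSZ, Z)))))
  →8  S(S(S(add(add(Z, mul(Z, Z)), mul(SZ, add(SSSZ, Z))))))
  →9  S(S(S(add(mul(Z, Z), mul(SZ, add(SSSZ, Z))))))
  →10  S(S(S(add(Z, mul(SZ, add(SSSZ, Z))))))
  →11  S(S(S(mul(SZ, add(SSSZ, Z)))))
  →12  S(S(S(add(add(SSSZ, Z), mul(Z, add(SSSZ, Z))))))
  →13  S(S(S(add(S(add(SSZ, Z)), mul(Z, add(SSSZ, Z))))))
  →14  S(S(S(S(add(add(SSZ, Z), mul(Z, add(SSSZ, Z)))))))
  →15  S(S(S(S(add(S(add(SZ, Z)), mul(Z, add(SSSZ, Z)))))))
  →16  S(S(S(S(S(add(add(SZ, Z), mul(Z, add(SSSZ, Z))))))))
  →17  S(S(S(S(S(add(S(add(Z, Z)), mul(Z, add(SSSZ, Z))))))))
  →18  S(S(S(S(S(S(add(add(Z, Z), mul(Z, add(SSSZ, Z)))))))))
  →19  S(S(S(S(S(S(add(Z, mul(Z, add(SSSZ, Z)))))))))
  →20  S(S(S(S(S(S(mul(Z, add(SSSZ, Z))))))))
  →21  S^6(Z)

Answer: SAME — A ⇓ S^6(Z), B ⇓ S^6(Z)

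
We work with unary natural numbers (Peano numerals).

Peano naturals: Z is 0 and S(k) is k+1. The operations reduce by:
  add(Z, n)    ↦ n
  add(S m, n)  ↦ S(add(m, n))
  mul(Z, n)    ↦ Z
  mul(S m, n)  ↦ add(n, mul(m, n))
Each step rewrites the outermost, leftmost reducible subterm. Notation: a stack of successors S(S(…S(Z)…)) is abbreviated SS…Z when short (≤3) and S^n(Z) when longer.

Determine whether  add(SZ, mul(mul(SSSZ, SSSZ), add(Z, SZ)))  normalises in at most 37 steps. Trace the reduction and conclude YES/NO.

Answer: NO — after 37 steps the term is S(S(S(S(S(S(S(mul(add(SSSZ, mul(Z, SSSZ)), add(Z, SZ))))))))), not yet normal

Reduction:
  start: add(SZ, mul(mul(SSSZ, SSSZ), add(Z, SZ)))
  step 1: S(add(Z, mul(mul(SSSZ, SSSZ), add(Z, SZ))))
  step 2: S(mul(mul(SSSZ, SSSZ), add(Z, SZ)))
  step 3: S(mul(add(SSSZ, mul(SSZ, SSSZ)), add(Z, SZ)))
  step 4: S(mul(S(add(SSZ, mul(SSZ, SSSZ))), add(Z, SZ)))
  step 5: S(add(add(Z, SZ), mul(add(SSZ, mul(SSZ, SSSZ)), add(Z, SZ))))
  step 6: S(add(SZ, mul(add(SSZ, mul(SSZ, SSSZ)), add(Z, SZ))))
  step 7: S(S(add(Z, mul(add(SSZ, mul(SSZ, SSSZ)), add(Z, SZ)))))
  step 8: S(S(mul(add(SSZ, mul(SSZ, SSSZ)), add(Z, SZ))))
  step 9: S(S(mul(S(add(SZ, mul(SSZ, SSSZ))), add(Z, SZ))))
  step 10: S(S(add(add(Z, SZ), mul(add(SZ, mul(SSZ, SSSZ)), add(Z, SZ)))))
  step 11: S(S(add(SZ, mul(add(SZ, mul(SSZ, SSSZ)), add(Z, SZ)))))
  step 12: S(S(S(add(Z, mul(add(SZ, mul(SSZ, SSSZ)), add(Z, SZ))))))
  step 13: S(S(S(mul(add(SZ, mul(SSZ, SSSZ)), add(Z, SZ)))))
  step 14: S(S(S(mul(S(add(Z, mul(SSZ, SSSZ))), add(Z, SZ)))))
  step 15: S(S(S(add(add(Z, SZ), mul(add(Z, mul(SSZ, SSSZ)), add(Z, SZ))))))
  step 16: S(S(S(add(SZ, mul(add(Z, mul(SSZ, SSSZ)), add(Z, SZ))))))
  step 17: S(S(S(S(add(Z, mul(add(Z, mul(SSZ, SSSZ)), add(Z, SZ)))))))
  step 18: S(S(S(S(mul(add(Z, mul(SSZ, SSSZ)), add(Z, SZ))))))
  step 19: S(S(S(S(mul(mul(SSZ, SSSZ), add(Z, SZ))))))
  step 20: S(S(S(S(mul(add(SSSZ, mul(SZ, SSSZ)), add(Z, SZ))))))
  step 21: S(S(S(S(mul(S(add(SSZ, mul(SZ, SSSZ))), add(Z, SZ))))))
  step 22: S(S(S(S(add(add(Z, SZ), mul(add(SSZ, mul(SZ, SSSZ)), add(Z, SZ)))))))
  step 23: S(S(S(S(add(SZ, mul(add(SSZ, mul(SZ, SSSZ)), add(Z, SZ)))))))
  step 24: S(S(S(S(S(add(Z, mul(add(SSZ, mul(SZ, SSSZ)), add(Z, SZ))))))))
  step 25: S(S(S(S(S(mul(add(SSZ, mul(SZ, SSSZ)), add(Z, SZ)))))))
  step 26: S(S(S(S(S(mul(S(add(SZ, mul(SZ, SSSZ))), add(Z, SZ)))))))
  step 27: S(S(S(S(S(add(add(Z, SZ), mul(add(SZ, mul(SZ, SSSZ)), add(Z, SZ))))))))
  step 28: S(S(S(S(S(add(SZ, mul(add(SZ, mul(SZ, SSSZ)), add(Z, SZ))))))))
  step 29: S(S(S(S(S(S(add(Z, mul(add(SZ, mul(SZ, SSSZ)), add(Z, SZ)))))))))
  step 30: S(S(S(S(S(S(mul(add(SZ, mul(SZ, SSSZ)), add(Z, SZ))))))))
  step 31: S(S(S(S(S(S(mul(S(add(Z, mul(SZ, SSSZ))), add(Z, SZ))))))))
  step 32: S(S(S(S(S(S(add(add(Z, SZ), mul(add(Z, mul(SZ, SSSZ)), add(Z, SZ)))))))))
  step 33: S(S(S(S(S(S(add(SZ, mul(add(Z, mul(SZ, SSSZ)), add(Z, SZ)))))))))
  step 34: S(S(S(S(S(S(S(add(Z, mul(add(Z, mul(SZ, SSSZ)), add(Z, SZ))))))))))
  step 35: S(S(S(S(S(S(S(mul(add(Z, mul(SZ, SSSZ)), add(Z, SZ)))))))))
  step 36: S(S(S(S(S(S(S(mul(mul(SZ, SSSZ), add(Z, SZ)))))))))
  step 37: S(S(S(S(S(S(S(mul(add(SSSZ, mul(Z, SSSZ)), add(Z, SZ)))))))))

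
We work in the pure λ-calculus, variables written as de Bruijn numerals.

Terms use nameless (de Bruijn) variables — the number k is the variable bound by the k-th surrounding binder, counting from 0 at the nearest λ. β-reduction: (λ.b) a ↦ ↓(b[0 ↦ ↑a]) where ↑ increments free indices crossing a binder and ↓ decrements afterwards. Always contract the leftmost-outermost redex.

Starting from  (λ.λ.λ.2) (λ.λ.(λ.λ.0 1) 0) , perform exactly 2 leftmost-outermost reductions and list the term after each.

  start: (λ.λ.λ.2) (λ.λ.(λ.λ.0 1) 0)
  [1] λ.λ.λ.λ.(λ.λ.0 1) 0
  [2] λ.λ.λ.λ.λ.0 1

Answer: after 2 steps: λ.λ.λ.λ.λ.0 1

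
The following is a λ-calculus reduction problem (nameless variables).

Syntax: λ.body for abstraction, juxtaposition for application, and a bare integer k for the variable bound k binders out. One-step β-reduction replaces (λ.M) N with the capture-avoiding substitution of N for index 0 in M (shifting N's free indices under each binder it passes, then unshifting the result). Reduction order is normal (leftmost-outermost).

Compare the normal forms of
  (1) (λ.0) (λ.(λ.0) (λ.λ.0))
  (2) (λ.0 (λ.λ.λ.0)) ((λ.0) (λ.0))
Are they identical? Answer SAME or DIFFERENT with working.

Answer: SAME — A ⇓ λ.λ.λ.0, B ⇓ λ.λ.λ.0

Working:
Term A:
  start: (λ.0) (λ.(λ.0) (λ.λ.0))
  step 1: λ.(λ.0) (λ.λ.0)
  step 2: λ.λ.λ.0

Term B:
  start: (λ.0 (λ.λ.λ.0)) ((λ.0) (λ.0))
  step 1: (λ.0) (λ.0) (λ.λ.λ.0)
  step 2: (λ.0) (λ.λ.λ.0)
  step 3: λ.λ.λ.0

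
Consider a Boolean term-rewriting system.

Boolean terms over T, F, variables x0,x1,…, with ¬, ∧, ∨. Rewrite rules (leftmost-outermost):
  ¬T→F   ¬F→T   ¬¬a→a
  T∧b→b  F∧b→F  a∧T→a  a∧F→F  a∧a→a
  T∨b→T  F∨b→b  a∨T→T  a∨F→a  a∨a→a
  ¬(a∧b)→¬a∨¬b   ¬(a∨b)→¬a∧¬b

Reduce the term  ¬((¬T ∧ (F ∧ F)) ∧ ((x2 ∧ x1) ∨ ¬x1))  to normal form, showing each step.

  start: ¬((¬T ∧ (F ∧ F)) ∧ ((x2 ∧ x1) ∨ ¬x1))
  [1] ¬(¬T ∧ (F ∧ F)) ∨ ¬((x2 ∧ x1) ∨ ¬x1)
  [2] (¬¬T ∨ ¬(F ∧ F)) ∨ ¬((x2 ∧ x1) ∨ ¬x1)
  [3] (T ∨ ¬(F ∧ F)) ∨ ¬((x2 ∧ x1) ∨ ¬x1)
  [4] T ∨ ¬((x2 ∧ x1) ∨ ¬x1)
  [5] T

Answer: normal form = T  (in 5 steps)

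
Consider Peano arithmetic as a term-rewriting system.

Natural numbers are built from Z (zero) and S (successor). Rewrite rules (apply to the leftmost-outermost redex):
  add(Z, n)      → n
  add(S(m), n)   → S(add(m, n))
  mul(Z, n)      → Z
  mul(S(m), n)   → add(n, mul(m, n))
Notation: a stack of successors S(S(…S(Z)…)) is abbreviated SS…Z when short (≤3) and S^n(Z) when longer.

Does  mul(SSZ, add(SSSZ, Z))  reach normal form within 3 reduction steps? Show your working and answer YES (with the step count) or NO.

  start: mul(SSZ, add(SSSZ, Z))
  →1  add(add(SSSZ, Z), mul(SZ, add(SSSZ, Z)))
  →2  add(S(add(SSZ, Z)), mul(SZ, add(SSSZ, Z)))
  →3  S(add(add(SSZ, Z), mul(SZ, add(SSSZ, Z))))

Answer: NO — after 3 steps the term is S(add(add(SSZ, Z), mul(SZ, add(SSSZ, Z)))), not yet normal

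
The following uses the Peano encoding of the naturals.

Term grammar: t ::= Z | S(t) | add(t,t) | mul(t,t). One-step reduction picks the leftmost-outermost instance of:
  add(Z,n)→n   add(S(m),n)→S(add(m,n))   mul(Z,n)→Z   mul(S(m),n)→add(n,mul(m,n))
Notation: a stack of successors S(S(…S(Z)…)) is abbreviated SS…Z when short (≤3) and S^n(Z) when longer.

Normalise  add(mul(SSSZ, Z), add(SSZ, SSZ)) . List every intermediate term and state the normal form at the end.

Answer: normal form = S^4(Z)  (in 11 steps)

Reduction:
  start: add(mul(SSSZ, Z), add(SSZ, SSZ))
  [1] add(add(Z, mul(SSZ, Z)), add(SSZ, SSZ))
  [2] add(mul(SSZ, Z), add(SSZ, SSZ))
  [3] add(add(Z, mul(SZ, Z)), add(SSZ, SSZ))
  [4] add(mul(SZ, Z), add(SSZ, SSZ))
  [5] add(add(Z, mul(Z, Z)), add(SSZ, SSZ))
  [6] add(mul(Z, Z), add(SSZ, SSZ))
  [7] add(Z, add(SSZ, SSZ))
  [8] add(SSZ, SSZ)
  [9] S(add(SZ, SSZ))
  [10] S(S(add(Z, SSZ)))
  [11] S^4(Z)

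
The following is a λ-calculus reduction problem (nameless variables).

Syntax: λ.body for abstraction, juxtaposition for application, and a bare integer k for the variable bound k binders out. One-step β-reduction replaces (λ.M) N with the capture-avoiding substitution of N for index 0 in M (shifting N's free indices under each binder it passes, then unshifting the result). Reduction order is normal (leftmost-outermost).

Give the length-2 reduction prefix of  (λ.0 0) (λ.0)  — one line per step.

  start: (λ.0 0) (λ.0)
  →1  (λ.0) (λ.0)
  →2  λ.0

Answer: after 2 steps: λ.0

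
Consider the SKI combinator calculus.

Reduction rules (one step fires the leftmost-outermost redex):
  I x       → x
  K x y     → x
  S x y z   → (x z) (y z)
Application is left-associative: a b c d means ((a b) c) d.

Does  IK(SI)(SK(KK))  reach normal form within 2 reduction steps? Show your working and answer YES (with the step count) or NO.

  start: IK(SI)(SK(KK))
  →1  K(SI)(SK(KK))
  →2  SI

Answer: YES — reaches normal form SI in 2 ≤ 2 steps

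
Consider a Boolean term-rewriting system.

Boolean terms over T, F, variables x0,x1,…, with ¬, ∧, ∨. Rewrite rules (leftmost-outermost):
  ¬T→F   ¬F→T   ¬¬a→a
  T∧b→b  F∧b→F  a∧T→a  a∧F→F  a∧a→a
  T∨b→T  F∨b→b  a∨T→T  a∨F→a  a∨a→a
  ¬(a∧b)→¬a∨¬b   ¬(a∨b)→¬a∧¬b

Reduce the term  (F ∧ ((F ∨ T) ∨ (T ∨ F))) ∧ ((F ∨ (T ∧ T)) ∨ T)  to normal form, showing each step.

Answer: normal form = F  (in 2 steps)

Derivation:
  start: (F ∧ ((F ∨ T) ∨ (T ∨ F))) ∧ ((F ∨ (T ∧ T)) ∨ T)
  step 1: F ∧ ((F ∨ (T ∧ T)) ∨ T)
  step 2: F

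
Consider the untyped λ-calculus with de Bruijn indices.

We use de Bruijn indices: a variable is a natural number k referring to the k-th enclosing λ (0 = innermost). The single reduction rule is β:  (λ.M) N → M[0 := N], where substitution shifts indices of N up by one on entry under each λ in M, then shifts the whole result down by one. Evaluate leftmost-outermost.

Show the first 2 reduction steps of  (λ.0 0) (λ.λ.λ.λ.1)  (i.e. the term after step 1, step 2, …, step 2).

  start: (λ.0 0) (λ.λ.λ.λ.1)
  [1] (λ.λ.λ.λ.1) (λ.λ.λ.λ.1)
  [2] λ.λ.λ.1

Answer: after 2 steps: λ.λ.λ.1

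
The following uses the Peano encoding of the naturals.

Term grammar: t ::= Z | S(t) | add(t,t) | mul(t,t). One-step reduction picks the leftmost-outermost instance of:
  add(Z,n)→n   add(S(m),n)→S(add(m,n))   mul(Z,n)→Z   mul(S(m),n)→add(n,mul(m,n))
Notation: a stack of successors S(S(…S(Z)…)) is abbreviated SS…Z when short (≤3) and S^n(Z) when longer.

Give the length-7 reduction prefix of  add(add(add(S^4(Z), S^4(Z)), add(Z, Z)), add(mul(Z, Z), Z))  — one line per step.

  start: add(add(add(S^4(Z), S^4(Z)), add(Z, Z)), add(mul(Z, Z), Z))
  step 1: add(add(S(add(SSSZ, S^4(Z))), add(Z, Z)), add(mul(Z, Z), Z))
  step 2: add(S(add(add(SSSZ, S^4(Z)), add(Z, Z))), add(mul(Z, Z), Z))
  step 3: S(add(add(add(SSSZ, S^4(Z)), add(Z, Z)), add(mul(Z, Z), Z)))
  step 4: S(add(add(S(add(SSZ, S^4(Z))), add(Z, Z)), add(mul(Z, Z), Z)))
  step 5: S(add(S(add(add(SSZ, S^4(Z)), add(Z, Z))), add(mul(Z, Z), Z)))
  step 6: S(S(add(add(add(SSZ, S^4(Z)), add(Z, Z)), add(mul(Z, Z), Z))))
  step 7: S(S(add(add(S(add(SZ, S^4(Z))), add(Z, Z)), add(mul(Z, Z), Z))))

Answer: after 7 steps: S(S(add(add(S(add(SZ, S^4(Z))), add(Z, Z)), add(mul(Z, Z), Z))))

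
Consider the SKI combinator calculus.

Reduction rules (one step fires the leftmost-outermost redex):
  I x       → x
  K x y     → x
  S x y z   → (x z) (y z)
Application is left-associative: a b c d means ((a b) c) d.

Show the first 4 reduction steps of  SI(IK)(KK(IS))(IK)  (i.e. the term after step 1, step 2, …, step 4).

  start: SI(IK)(KK(IS))(IK)
  →1  I(KK(IS))(IK(KK(IS)))(IK)
  →2  KK(IS)(IK(KK(IS)))(IK)
  →3  K(IK(KK(IS)))(IK)
  →4  IK(KK(IS))

Answer: after 4 steps: IK(KK(IS))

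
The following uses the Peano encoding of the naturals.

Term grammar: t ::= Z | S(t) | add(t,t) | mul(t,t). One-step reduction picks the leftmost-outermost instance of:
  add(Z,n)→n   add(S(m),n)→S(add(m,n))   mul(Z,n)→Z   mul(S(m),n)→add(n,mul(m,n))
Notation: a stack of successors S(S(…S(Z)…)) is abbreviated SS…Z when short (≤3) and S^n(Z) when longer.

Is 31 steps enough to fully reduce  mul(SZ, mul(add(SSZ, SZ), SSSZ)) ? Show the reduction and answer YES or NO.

Answer: YES — reaches normal form S^9(Z) in 31 ≤ 31 steps

Reduction:
  start: mul(SZ, mul(add(SSZ, SZ), SSSZ))
  [1] add(mul(add(SSZ, SZ), SSSZ), mul(Z, mul(add(SSZ, SZ), SSSZ)))
  [2] add(mul(S(add(SZ, SZ)), SSSZ), mul(Z, mul(add(SSZ, SZ), SSSZ)))
  [3] add(add(SSSZ, mul(add(SZ, SZ), SSSZ)), mul(Z, mul(add(SSZ, SZ), SSSZ)))
  [4] add(S(add(SSZ, mul(add(SZ, SZ), SSSZ))), mul(Z, mul(add(SSZ, SZ), SSSZ)))
  [5] S(add(add(SSZ, mul(add(SZ, SZ), SSSZ)), mul(Z, mul(add(SSZ, SZ), SSSZ))))
  [6] S(add(S(add(SZ, mul(add(SZ, SZ), SSSZ))), mul(Z, mul(add(SSZ, SZ), SSSZ))))
  [7] S(S(add(add(SZ, mul(add(SZ, SZ), SSSZ)), mul(Z, mul(add(SSZ, SZ), SSSZ)))))
  [8] S(S(add(S(add(Z, mul(add(SZ, SZ), SSSZ))), mul(Z, mul(add(SSZ, SZ), SSSZ)))))
  [9] S(S(S(add(add(Z, mul(add(SZ, SZ), SSSZ)), mul(Z, mul(add(SSZ, SZ), SSSZ))))))
  [10] S(S(S(add(mul(add(SZ, SZ), SSSZ), mul(Z, mul(add(SSZ, SZ), SSSZ))))))
  [11] S(S(S(add(mul(S(add(Z, SZ)), SSSZ), mul(Z, mul(add(SSZ, SZ), SSSZ))))))
  [12] S(S(S(add(add(SSSZ, mul(add(Z, SZ), SSSZ)), mul(Z, mul(add(SSZ, SZ), SSSZ))))))
  [13] S(S(S(add(S(add(SSZ, mul(add(Z, SZ), SSSZ))), mul(Z, mul(add(SSZ, SZ), SSSZ))))))
  [14] S(S(S(S(add(add(SSZ, mul(add(Z, SZ), SSSZ)), mul(Z, mul(add(SSZ, SZ), SSSZ)))))))
  [15] S(S(S(S(add(S(add(SZ, mul(add(Z, SZ), SSSZ))), mul(Z, mul(add(SSZ, SZ), SSSZ)))))))
  [16] S(S(S(S(S(add(add(SZ, mul(add(Z, SZ), SSSZ)), mul(Z, mul(add(SSZ, SZ), SSSZ))))))))
  [17] S(S(S(S(S(add(S(add(Z, mul(add(Z, SZ), SSSZ))), mul(Z, mul(add(SSZ, SZ), SSSZ))))))))
  [18] S(S(S(S(S(S(add(add(Z, mul(add(Z, SZ), SSSZ)), mul(Z, mul(add(SSZ, SZ), SSSZ)))))))))
  [19] S(S(S(S(S(S(add(mul(add(Z, SZ), SSSZ), mul(Z, mul(add(SSZ, SZ), SSSZ)))))))))
  [20] S(S(S(S(S(S(add(mul(SZ, SSSZ), mul(Z, mul(add(SSZ, SZ), SSSZ)))))))))
  [21] S(S(S(S(S(S(add(add(SSSZ, mul(Z, SSSZ)), mul(Z, mul(add(SSZ, SZ), SSSZ)))))))))
  [22] S(S(S(S(S(S(add(S(add(SSZ, mul(Z, SSSZ))), mul(Z, mul(add(SSZ, SZ), SSSZ)))))))))
  [23] S(S(S(S(S(S(S(add(add(SSZ, mul(Z, SSSZ)), mul(Z, mul(add(SSZ, SZ), SSSZ))))))))))
  [24] S(S(S(S(S(S(S(add(S(add(SZ, mul(Z, SSSZ))), mul(Z, mul(add(SSZ, SZ), SSSZ))))))))))
  [25] S(S(S(S(S(S(S(S(add(add(SZ, mul(Z, SSSZ)), mul(Z, mul(add(SSZ, SZ), SSSZ)))))))))))
  [26] S(S(S(S(S(S(S(S(add(S(add(Z, mul(Z, SSSZ))), mul(Z, mul(add(SSZ, SZ), SSSZ)))))))))))
  [27] S(S(S(S(S(S(S(S(S(add(add(Z, mul(Z, SSSZ)), mul(Z, mul(add(SSZ, SZ), SSSZ))))))))))))
  [28] S(S(S(S(S(S(S(S(S(add(mul(Z, SSSZ), mul(Z, mul(add(SSZ, SZ), SSSZ))))))))))))
  [29] S(S(S(S(S(S(S(S(S(add(Z, mul(Z, mul(add(SSZ, SZ), SSSZ))))))))))))
  [30] S(S(S(S(S(S(S(S(S(mul(Z, mul(add(SSZ, SZ), SSSZ)))))))))))
  [31] S^9(Z)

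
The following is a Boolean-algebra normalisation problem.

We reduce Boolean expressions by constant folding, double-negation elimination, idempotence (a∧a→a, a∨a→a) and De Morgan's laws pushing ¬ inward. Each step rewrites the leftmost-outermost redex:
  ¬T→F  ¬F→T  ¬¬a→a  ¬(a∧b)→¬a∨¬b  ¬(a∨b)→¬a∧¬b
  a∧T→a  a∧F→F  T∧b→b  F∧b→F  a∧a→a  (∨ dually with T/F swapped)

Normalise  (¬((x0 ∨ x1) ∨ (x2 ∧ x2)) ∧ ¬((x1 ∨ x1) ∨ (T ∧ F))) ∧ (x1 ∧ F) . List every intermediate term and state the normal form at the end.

Answer: normal form = F  (in 14 steps)

Working:
  start: (¬((x0 ∨ x1) ∨ (x2 ∧ x2)) ∧ ¬((x1 ∨ x1) ∨ (T ∧ F))) ∧ (x1 ∧ F)
  step 1: ((¬(x0 ∨ x1) ∧ ¬(x2 ∧ x2)) ∧ ¬((x1 ∨ x1) ∨ (T ∧ F))) ∧ (x1 ∧ F)
  step 2: (((¬x0 ∧ ¬x1) ∧ ¬(x2 ∧ x2)) ∧ ¬((x1 ∨ x1) ∨ (T ∧ F))) ∧ (x1 ∧ F)
  step 3: (((¬x0 ∧ ¬x1) ∧ (¬x2 ∨ ¬x2)) ∧ ¬((x1 ∨ x1) ∨ (T ∧ F))) ∧ (x1 ∧ F)
  step 4: (((¬x0 ∧ ¬x1) ∧ ¬x2) ∧ ¬((x1 ∨ x1) ∨ (T ∧ F))) ∧ (x1 ∧ F)
  step 5: (((¬x0 ∧ ¬x1) ∧ ¬x2) ∧ (¬(x1 ∨ x1) ∧ ¬(T ∧ F))) ∧ (x1 ∧ F)
  step 6: (((¬x0 ∧ ¬x1) ∧ ¬x2) ∧ ((¬x1 ∧ ¬x1) ∧ ¬(T ∧ F))) ∧ (x1 ∧ F)
  step 7: (((¬x0 ∧ ¬x1) ∧ ¬x2) ∧ (¬x1 ∧ ¬(T ∧ F))) ∧ (x1 ∧ F)
  step 8: (((¬x0 ∧ ¬x1) ∧ ¬x2) ∧ (¬x1 ∧ (¬T ∨ ¬F))) ∧ (x1 ∧ F)
  step 9: (((¬x0 ∧ ¬x1) ∧ ¬x2) ∧ (¬x1 ∧ (F ∨ ¬F))) ∧ (x1 ∧ F)
  step 10: (((¬x0 ∧ ¬x1) ∧ ¬x2) ∧ (¬x1 ∧ ¬F)) ∧ (x1 ∧ F)
  step 11: (((¬x0 ∧ ¬x1) ∧ ¬x2) ∧ (¬x1 ∧ T)) ∧ (x1 ∧ F)
  step 12: (((¬x0 ∧ ¬x1) ∧ ¬x2) ∧ ¬x1) ∧ (x1 ∧ F)
  step 13: (((¬x0 ∧ ¬x1) ∧ ¬x2) ∧ ¬x1) ∧ F
  step 14: F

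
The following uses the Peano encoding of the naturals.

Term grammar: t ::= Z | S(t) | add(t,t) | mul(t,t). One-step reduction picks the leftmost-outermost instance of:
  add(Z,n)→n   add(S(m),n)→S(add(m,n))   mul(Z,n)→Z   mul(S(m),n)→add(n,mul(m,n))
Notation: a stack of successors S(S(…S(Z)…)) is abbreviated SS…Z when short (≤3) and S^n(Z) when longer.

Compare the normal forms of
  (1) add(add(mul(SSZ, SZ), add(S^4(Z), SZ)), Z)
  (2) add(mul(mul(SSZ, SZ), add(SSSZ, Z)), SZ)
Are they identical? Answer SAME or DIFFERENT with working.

Term A:
  start: add(add(mul(SSZ, SZ), add(S^4(Z), SZ)), Z)
  step 1: add(add(add(SZ, mul(SZ, SZ)), add(S^4(Z), SZ)), Z)
  step 2: add(add(S(add(Z, mul(SZ, SZ))), add(S^4(Z), SZ)), Z)
  step 3: add(S(add(add(Z, mul(SZ, SZ)), add(S^4(Z), SZ))), Z)
  step 4: S(add(add(add(Z, mul(SZ, SZ)), add(S^4(Z), SZ)), Z))
  step 5: S(add(add(mul(SZ, SZ), add(S^4(Z), SZ)), Z))
  step 6: S(add(add(add(SZ, mul(Z, SZ)), add(S^4(Z), SZ)), Z))
  step 7: S(add(add(S(add(Z, mul(Z, SZ))), add(S^4(Z), SZ)), Z))
  step 8: S(add(S(add(add(Z, mul(Z, SZ)), add(S^4(Z), SZ))), Z))
  step 9: S(S(add(add(add(Z, mul(Z, SZ)), add(S^4(Z), SZ)), Z)))
  step 10: S(S(add(add(mul(Z, SZ), add(S^4(Z), SZ)), Z)))
  step 11: S(S(add(add(Z, add(S^4(Z), SZ)), Z)))
  step 12: S(S(add(add(S^4(Z), SZ), Z)))
  step 13: S(S(add(S(add(SSSZ, SZ)), Z)))
  step 14: S(S(S(add(add(SSSZ, SZ), Z))))
  step 15: S(S(S(add(S(add(SSZ, SZ)), Z))))
  step 16: S(S(S(S(add(add(SSZ, SZ), Z)))))
  step 17: S(S(S(S(add(S(add(SZ, SZ)), Z)))))
  step 18: S(S(S(S(S(add(add(SZ, SZ), Z))))))
  step 19: S(S(S(S(S(add(S(add(Z, SZ)), Z))))))
  step 20: S(S(S(S(S(S(add(add(Z, SZ), Z)))))))
  step 21: S(S(S(S(S(S(add(SZ, Z)))))))
  step 22: S(S(S(S(S(S(S(add(Z, Z))))))))
  step 23: S^7(Z)

Term B:
  start: add(mul(mul(SSZ, SZ), add(SSSZ, Z)), SZ)
  step 1: add(mul(add(SZ, mul(SZ, SZ)), add(SSSZ, Z)), SZ)
  step 2: add(mul(S(add(Z, mul(SZ, SZ))), add(SSSZ, Z)), SZ)
  step 3: add(add(add(SSSZ, Z), mul(add(Z, mul(SZ, SZ)), add(SSSZ, Z))), SZ)
  step 4: add(add(S(add(SSZ, Z)), mul(add(Z, mul(SZ, SZ)), add(SSSZ, Z))), SZ)
  step 5: add(S(add(add(SSZ, Z), mul(add(Z, mul(SZ, SZ)), add(SSSZ, Z)))), SZ)
  step 6: S(add(add(add(SSZ, Z), mul(add(Z, mul(SZ, SZ)), add(SSSZ, Z))), SZ))
  step 7: S(add(add(S(add(SZ, Z)), mul(add(Z, mul(SZ, SZ)), add(SSSZ, Z))), SZ))
  step 8: S(add(S(add(add(SZ, Z), mul(add(Z, mul(SZ, SZ)), add(SSSZ, Z)))), SZ))
  step 9: S(S(add(add(add(SZ, Z), mul(add(Z, mul(SZ, SZ)), add(SSSZ, Z))), SZ)))
  step 10: S(S(add(add(S(add(Z, Z)), mul(add(Z, mul(SZ, SZ)), add(SSSZ, Z))), SZ)))
  step 11: S(S(add(S(add(add(Z, Z), mul(add(Z, mul(SZ, SZ)), add(SSSZ, Z)))), SZ)))
  step 12: S(S(S(add(add(add(Z, Z), mul(add(Z, mul(SZ, SZ)), add(SSSZ, Z))), SZ))))
  step 13: S(S(S(add(add(Z, mul(add(Z, mul(SZ, SZ)), add(SSSZ, Z))), SZ))))
  step 14: S(S(S(add(mul(add(Z, mul(SZ, SZ)), add(SSSZ, Z)), SZ))))
  step 15: S(S(S(add(mul(mul(SZ, SZ), add(SSSZ, Z)), SZ))))
  step 16: S(S(S(add(mul(add(SZ, mul(Z, SZ)), add(SSSZ, Z)), SZ))))
  step 17: S(S(S(add(mul(S(add(Z, mul(Z, SZ))), add(SSSZ, Z)), SZ))))
  step 18: S(S(S(add(add(add(SSSZ, Z), mul(add(Z, mul(Z, SZ)), add(SSSZ, Z))), SZ))))
  step 19: S(S(S(add(add(S(add(SSZ, Z)), mul(add(Z, mul(Z, SZ)), add(SSSZ, Z))), SZ))))
  step 20: S(S(S(add(S(add(add(SSZ, Z), mul(add(Z, mul(Z, SZ)), add(SSSZ, Z)))), SZ))))
  step 21: S(S(S(S(add(add(add(SSZ, Z), mul(add(Z, mul(Z, SZ)), add(SSSZ, Z))), SZ)))))
  step 22: S(S(S(S(add(add(S(add(SZ, Z)), mul(add(Z, mul(Z, SZ)), add(SSSZ, Z))), SZ)))))
  step 23: S(S(S(S(add(S(add(add(SZ, Z), mul(add(Z, mul(Z, SZ)), add(SSSZ, Z)))), SZ)))))
  step 24: S(S(S(S(S(add(add(add(SZ, Z), mul(add(Z, mul(Z, SZ)), add(SSSZ, Z))), SZ))))))
  step 25: S(S(S(S(S(add(add(S(add(Z, Z)), mul(add(Z, mul(Z, SZ)), add(SSSZ, Z))), SZ))))))
  step 26: S(S(S(S(S(add(S(add(add(Z, Z), mul(add(Z, mul(Z, SZ)), add(SSSZ, Z)))), SZ))))))
  step 27: S(S(S(S(S(S(add(add(add(Z, Z), mul(add(Z, mul(Z, SZ)), add(SSSZ, Z))), SZ)))))))
  step 28: S(S(S(S(S(S(add(add(Z, mul(add(Z, mul(Z, SZ)), add(SSSZ, Z))), SZ)))))))
  step 29: S(S(S(S(S(S(add(mul(add(Z, mul(Z, SZ)), add(SSSZ, Z)), SZ)))))))
  step 30: S(S(S(S(S(S(add(mul(mul(Z, SZ), add(SSSZ, Z)), SZ)))))))
  step 31: S(S(S(S(S(S(add(mul(Z, add(SSSZ, Z)), SZ)))))))
  step 32: S(S(S(S(S(S(add(Z, SZ)))))))
  step 33: S^7(Z)

Answer: SAME — A ⇓ S^7(Z), B ⇓ S^7(Z)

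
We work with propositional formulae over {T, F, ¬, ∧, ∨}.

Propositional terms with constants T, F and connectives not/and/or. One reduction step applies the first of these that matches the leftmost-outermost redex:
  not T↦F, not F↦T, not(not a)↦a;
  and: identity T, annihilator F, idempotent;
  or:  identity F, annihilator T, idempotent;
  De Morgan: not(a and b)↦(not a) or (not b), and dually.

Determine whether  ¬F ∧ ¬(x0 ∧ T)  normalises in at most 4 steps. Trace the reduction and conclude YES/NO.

  start: ¬F ∧ ¬(x0 ∧ T)
  →1  T ∧ ¬(x0 ∧ T)
  →2  ¬(x0 ∧ T)
  →3  ¬x0 ∨ ¬T
  →4  ¬x0 ∨ F

Answer: NO — after 4 steps the term is ¬x0 ∨ F, not yet normal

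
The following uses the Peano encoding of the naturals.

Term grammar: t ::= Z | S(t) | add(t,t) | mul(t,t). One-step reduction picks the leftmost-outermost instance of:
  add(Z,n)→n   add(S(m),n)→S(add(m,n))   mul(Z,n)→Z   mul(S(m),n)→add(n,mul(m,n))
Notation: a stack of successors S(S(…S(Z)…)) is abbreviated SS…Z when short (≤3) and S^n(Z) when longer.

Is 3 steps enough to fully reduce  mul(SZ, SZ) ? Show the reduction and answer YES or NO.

Answer: NO — after 3 steps the term is S(mul(Z, SZ)), not yet normal

Working:
  start: mul(SZ, SZ)
  →1  add(SZ, mul(Z, SZ))
  →2  S(add(Z, mul(Z, SZ)))
  →3  S(mul(Z, SZ))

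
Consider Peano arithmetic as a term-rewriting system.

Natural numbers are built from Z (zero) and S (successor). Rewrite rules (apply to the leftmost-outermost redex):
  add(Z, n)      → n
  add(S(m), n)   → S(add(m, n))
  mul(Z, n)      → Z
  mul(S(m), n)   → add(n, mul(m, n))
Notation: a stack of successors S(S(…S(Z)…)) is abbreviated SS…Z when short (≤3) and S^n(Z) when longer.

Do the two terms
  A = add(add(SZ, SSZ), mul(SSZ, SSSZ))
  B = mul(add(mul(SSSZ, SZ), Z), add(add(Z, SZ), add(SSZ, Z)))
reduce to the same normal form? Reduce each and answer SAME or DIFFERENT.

Term A:
  start: add(add(SZ, SSZ), mul(SSZ, SSSZ))
  [1] add(S(add(Z, SSZ)), mul(SSZ, SSSZ))
  [2] S(add(add(Z, SSZ), mul(SSZ, SSSZ)))
  [3] S(add(SSZ, mul(SSZ, SSSZ)))
  [4] S(S(add(SZ, mul(SSZ, SSSZ))))
  [5] S(S(S(add(Z, mul(SSZ, SSSZ)))))
  [6] S(S(S(mul(SSZ, SSSZ))))
  [7] S(S(S(add(SSSZ, mul(SZ, SSSZ)))))
  [8] S(S(S(S(add(SSZ, mul(SZ, SSSZ))))))
  [9] S(S(S(S(S(add(SZ, mul(SZ, SSSZ)))))))
  [10] S(S(S(S(S(S(add(Z, mul(SZ, SSSZ))))))))
  [11] S(S(S(S(S(S(mul(SZ, SSSZ)))))))
  [12] S(S(S(S(S(S(add(SSSZ, mul(Z, SSSZ))))))))
  [13] S(S(S(S(S(S(S(add(SSZ, mul(Z, SSSZ)))))))))
  [14] S(S(S(S(S(S(S(S(add(SZ, mul(Z, SSSZ))))))))))
  [15] S(S(S(S(S(S(S(S(S(add(Z, mul(Z, SSSZ)))))))))))
  [16] S(S(S(S(S(S(S(S(S(mul(Z, SSSZ))))))))))
  [17] S^9(Z)

Term B:
  start: mul(add(mul(SSSZ, SZ), Z), add(add(Z, SZ), add(SSZ, Z)))
  [1] mul(add(add(SZ, mul(SSZ, SZ)), Z), add(add(Z, SZ), add(SSZ, Z)))
  [2] mul(add(S(add(Z, mul(SSZ, SZ))), Z), add(add(Z, SZ), add(SSZ, Z)))
  [3] mul(S(add(add(Z, mul(SSZ, SZ)), Z)), add(add(Z, SZ), add(SSZ, Z)))
  [4] add(add(add(Z, SZ), add(SSZ, Z)), mul(add(add(Z, mul(SSZ, SZ)), Z), add(add(Z, SZ), add(SSZ, Z))))
  [5] add(add(SZ, add(SSZ, Z)), mul(add(add(Z, mul(SSZ, SZ)), Z), add(add(Z, SZ), add(SSZ, Z))))
  [6] add(S(add(Z, add(SSZ, Z))), mul(add(add(Z, mul(SSZ, SZ)), Z), add(add(Z, SZ), add(SSZ, Z))))
  [7] S(add(add(Z, add(SSZ, Z)), mul(add(add(Z, mul(SSZ, SZ)), Z), add(add(Z, SZ), add(SSZ, Z)))))
  [8] S(add(add(SSZ, Z), mul(add(add(Z, mul(SSZ, SZ)), Z), add(add(Z, SZ), add(SSZ, Z)))))
  [9] S(add(S(add(SZ, Z)), mul(add(add(Z, mul(SSZ, SZ)), Z), add(add(Z, SZ), add(SSZ, Z)))))
  [10] S(S(add(add(SZ, Z), mul(add(add(Z, mul(SSZ, SZ)), Z), add(add(Z, SZ), add(SSZ, Z))))))
  [11] S(S(add(S(add(Z, Z)), mul(add(add(Z, mul(SSZ, SZ)), Z), add(add(Z, SZ), add(SSZ, Z))))))
  [12] S(S(S(add(add(Z, Z), mul(add(add(Z, mul(SSZ, SZ)), Z), add(add(Z, SZ), add(SSZ, Z)))))))
  [13] S(S(S(add(Z, mul(add(add(Z, mul(SSZ, SZ)), Z), add(add(Z, SZ), add(SSZ, Z)))))))
  [14] S(S(S(mul(add(add(Z, mul(SSZ, SZ)), Z), add(add(Z, SZ), add(SSZ, Z))))))
  [15] S(S(S(mul(add(mul(SSZ, SZ), Z), add(add(Z, SZ), add(SSZ, Z))))))
  [16] S(S(S(mul(add(add(SZ, mul(SZ, SZ)), Z), add(add(Z, SZ), add(SSZ, Z))))))
  [17] S(S(S(mul(add(S(add(Z, mul(SZ, SZ))), Z), add(add(Z, SZ), add(SSZ, Z))))))
  [18] S(S(S(mul(S(add(add(Z, mul(SZ, SZ)), Z)), add(add(Z, SZ), add(SSZ, Z))))))
  [19] S(S(S(add(add(add(Z, SZ), add(SSZ, Z)), mul(add(add(Z, mul(SZ, SZ)), Z), add(add(Z, SZ), add(SSZ, Z)))))))
  [20] S(S(S(add(add(SZ, add(SSZ, Z)), mul(add(add(Z, mul(SZ, SZ)), Z), add(add(Z, SZ), add(SSZ, Z)))))))
  [21] S(S(S(add(S(add(Z, add(SSZ, Z))), mul(add(add(Z, mul(SZ, SZ)), Z), add(add(Z, SZ), add(SSZ, Z)))))))
  [22] S(S(S(S(add(add(Z, add(SSZ, Z)), mul(add(add(Z, mul(SZ, SZ)), Z), add(add(Z, SZ), add(SSZ, Z))))))))
  [23] S(S(S(S(add(add(SSZ, Z), mul(add(add(Z, mul(SZ, SZ)), Z), add(add(Z, SZ), add(SSZ, Z))))))))
  [24] S(S(S(S(add(S(add(SZ, Z)), mul(add(add(Z, mul(SZ, SZ)), Z), add(add(Z, SZ), add(SSZ, Z))))))))
  [25] S(S(S(S(S(add(add(SZ, Z), mul(add(add(Z, mul(SZ, SZ)), Z), add(add(Z, SZ), add(SSZ, Z)))))))))
  [26] S(S(S(S(S(add(S(add(Z, Z)), mul(add(add(Z, mul(SZ, SZ)), Z), add(add(Z, SZ), add(SSZ, Z)))))))))
  [27] S(S(S(S(S(S(add(add(Z, Z), mul(add(add(Z, mul(SZ, SZ)), Z), add(add(Z, SZ), add(SSZ, Z))))))))))
  [28] S(S(S(S(S(S(add(Z, mul(add(add(Z, mul(SZ, SZ)), Z), add(add(Z, SZ), add(SSZ, Z))))))))))
  [29] S(S(S(S(S(S(mul(add(add(Z, mul(SZ, SZ)), Z), add(add(Z, SZ), add(SSZ, Z)))))))))
  [30] S(S(S(S(S(S(mul(add(mul(SZ, SZ), Z), add(add(Z, SZ), add(SSZ, Z)))))))))
  [31] S(S(S(S(S(S(mul(add(add(SZ, mul(Z, SZ)), Z), add(add(Z, SZ), add(SSZ, Z)))))))))
  [32] S(S(S(S(S(S(mul(add(S(add(Z, mul(Z, SZ))), Z), add(add(Z, SZ), add(SSZ, Z)))))))))
  [33] S(S(S(S(S(S(mul(S(add(add(Z, mul(Z, SZ)), Z)), add(add(Z, SZ), add(SSZ, Z)))))))))
  [34] S(S(S(S(S(S(add(add(add(Z, SZ), add(SSZ, Z)), mul(add(add(Z, mul(Z, SZ)), Z), add(add(Z, SZ), add(SSZ, Z))))))))))
  [35] S(S(S(S(S(S(add(add(SZ, add(SSZ, Z)), mul(add(add(Z, mul(Z, SZ)), Z), add(add(Z, SZ), add(SSZ, Z))))))))))
  [36] S(S(S(S(S(S(add(S(add(Z, add(SSZ, Z))), mul(add(add(Z, mul(Z, SZ)), Z), add(add(Z, SZ), add(SSZ, Z))))))))))
  [37] S(S(S(S(S(S(S(add(add(Z, add(SSZ, Z)), mul(add(add(Z, mul(Z, SZ)), Z), add(add(Z, SZ), add(SSZ, Z)))))))))))
  [38] S(S(S(S(S(S(S(add(add(SSZ, Z), mul(add(add(Z, mul(Z, SZ)), Z), add(add(Z, SZ), add(SSZ, Z)))))))))))
  [39] S(S(S(S(S(S(S(add(S(add(SZ, Z)), mul(add(add(Z, mul(Z, SZ)), Z), add(add(Z, SZ), add(SSZ, Z)))))))))))
  [40] S(S(S(S(S(S(S(S(add(add(SZ, Z), mul(add(add(Z, mul(Z, SZ)), Z), add(add(Z, SZ), add(SSZ, Z))))))))))))
  [41] S(S(S(S(S(S(S(S(add(S(add(Z, Z)), mul(add(add(Z, mul(Z, SZ)), Z), add(add(Z, SZ), add(SSZ, Z))))))))))))
  [42] S(S(S(S(S(S(S(S(S(add(add(Z, Z), mul(add(add(Z, mul(Z, SZ)), Z), add(add(Z, SZ), add(SSZ, Z)))))))))))))
  [43] S(S(S(S(S(S(S(S(S(add(Z, mul(add(add(Z, mul(Z, SZ)), Z), add(add(Z, SZ), add(SSZ, Z)))))))))))))
  [44] S(S(S(S(S(S(S(S(S(mul(add(add(Z, mul(Z, SZ)), Z), add(add(Z, SZ), add(SSZ, Z))))))))))))
  [45] S(S(S(S(S(S(S(S(S(mul(add(mul(Z, SZ), Z), add(add(Z, SZ), add(SSZ, Z))))))))))))
  [46] S(S(S(S(S(S(S(S(S(mul(add(Z, Z), add(add(Z, SZ), add(SSZ, Z))))))))))))
  [47] S(S(S(S(S(S(S(S(S(mul(Z, add(add(Z, SZ), add(SSZ, Z))))))))))))
  [48] S^9(Z)

Answer: SAME — A ⇓ S^9(Z), B ⇓ S^9(Z)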